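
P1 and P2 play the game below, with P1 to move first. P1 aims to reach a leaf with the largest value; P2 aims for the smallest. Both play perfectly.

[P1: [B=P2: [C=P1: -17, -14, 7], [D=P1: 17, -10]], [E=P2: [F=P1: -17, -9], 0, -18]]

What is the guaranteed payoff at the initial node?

C (P1): max(-17, -14, 7) = 7
D (P1): max(17, -10) = 17
B (P2): min(7, 17) = 7
F (P1): max(-17, -9) = -9
E (P2): min(-9, 0, -18) = -18
Root (P1): max(7, -18) = 7

7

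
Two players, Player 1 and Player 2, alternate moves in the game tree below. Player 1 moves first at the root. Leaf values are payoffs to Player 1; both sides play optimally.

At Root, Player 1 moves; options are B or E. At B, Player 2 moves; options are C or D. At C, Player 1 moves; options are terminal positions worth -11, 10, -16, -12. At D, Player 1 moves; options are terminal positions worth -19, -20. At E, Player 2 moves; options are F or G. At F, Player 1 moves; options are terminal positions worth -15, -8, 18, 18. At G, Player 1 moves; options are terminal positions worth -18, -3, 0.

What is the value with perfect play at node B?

-19

C: max(-11, 10, -16, -12) = 10
D: max(-19, -20) = -19
B: min(10, -19) = -19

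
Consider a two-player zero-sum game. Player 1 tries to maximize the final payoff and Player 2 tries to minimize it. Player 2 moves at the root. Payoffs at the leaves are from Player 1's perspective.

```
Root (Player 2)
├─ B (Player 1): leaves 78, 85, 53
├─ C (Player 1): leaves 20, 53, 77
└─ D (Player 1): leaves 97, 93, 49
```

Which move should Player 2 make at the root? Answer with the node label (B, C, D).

B (Player 1): max(78, 85, 53) = 85
C (Player 1): max(20, 53, 77) = 77
D (Player 1): max(97, 93, 49) = 97
Root (Player 2): min(85, 77, 97) = 77
Player 2 picks the child with the lowest value: C (value 77).

C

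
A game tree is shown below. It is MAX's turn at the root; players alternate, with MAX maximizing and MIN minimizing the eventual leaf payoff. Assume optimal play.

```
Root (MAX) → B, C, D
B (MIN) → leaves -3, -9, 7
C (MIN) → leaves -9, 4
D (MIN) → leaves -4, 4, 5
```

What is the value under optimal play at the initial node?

-4

B (MIN): min(-3, -9, 7) = -9
C (MIN): min(-9, 4) = -9
D (MIN): min(-4, 4, 5) = -4
Root (MAX): max(-9, -9, -4) = -4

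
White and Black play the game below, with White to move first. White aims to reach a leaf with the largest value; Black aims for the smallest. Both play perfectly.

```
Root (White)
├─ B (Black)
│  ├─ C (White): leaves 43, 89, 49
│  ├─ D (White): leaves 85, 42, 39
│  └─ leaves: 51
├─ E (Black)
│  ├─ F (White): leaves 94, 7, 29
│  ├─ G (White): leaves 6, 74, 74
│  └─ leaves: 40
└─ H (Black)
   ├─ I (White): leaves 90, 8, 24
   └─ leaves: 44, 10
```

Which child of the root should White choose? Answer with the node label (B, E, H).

C (White): max(43, 89, 49) = 89
D (White): max(85, 42, 39) = 85
B (Black): min(89, 85, 51) = 51
F (White): max(94, 7, 29) = 94
G (White): max(6, 74, 74) = 74
E (Black): min(94, 74, 40) = 40
I (White): max(90, 8, 24) = 90
H (Black): min(90, 44, 10) = 10
Root (White): max(51, 40, 10) = 51
White picks the child with the highest value: B (value 51).

B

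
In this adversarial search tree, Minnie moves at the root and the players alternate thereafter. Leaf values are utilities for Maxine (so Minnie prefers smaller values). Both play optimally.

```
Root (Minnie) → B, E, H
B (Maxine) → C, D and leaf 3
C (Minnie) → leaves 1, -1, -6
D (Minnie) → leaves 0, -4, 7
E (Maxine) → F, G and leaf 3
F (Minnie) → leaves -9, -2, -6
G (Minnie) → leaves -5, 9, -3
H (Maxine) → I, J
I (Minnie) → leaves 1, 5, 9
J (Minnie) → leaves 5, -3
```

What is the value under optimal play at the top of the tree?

C (Minnie): min(1, -1, -6) = -6
D (Minnie): min(0, -4, 7) = -4
B (Maxine): max(-6, -4, 3) = 3
F (Minnie): min(-9, -2, -6) = -9
G (Minnie): min(-5, 9, -3) = -5
E (Maxine): max(-9, -5, 3) = 3
I (Minnie): min(1, 5, 9) = 1
J (Minnie): min(5, -3) = -3
H (Maxine): max(1, -3) = 1
Root (Minnie): min(3, 3, 1) = 1

1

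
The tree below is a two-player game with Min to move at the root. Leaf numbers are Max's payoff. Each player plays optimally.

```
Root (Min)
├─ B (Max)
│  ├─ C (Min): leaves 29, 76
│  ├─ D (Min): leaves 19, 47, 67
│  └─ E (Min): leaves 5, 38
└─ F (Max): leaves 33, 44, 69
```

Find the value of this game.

C (Min): min(29, 76) = 29
D (Min): min(19, 47, 67) = 19
E (Min): min(5, 38) = 5
B (Max): max(29, 19, 5) = 29
F (Max): max(33, 44, 69) = 69
Root (Min): min(29, 69) = 29

29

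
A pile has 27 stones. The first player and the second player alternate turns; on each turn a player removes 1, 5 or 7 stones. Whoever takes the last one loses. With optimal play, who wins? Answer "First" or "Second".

W/L table (W = player to move can force a win):
i:   0  1  2  3  4  5  6  7  8  9 10 11 12 13 14 15 16 17 18 19 20 21 22 23 24 25 26 27
     W  L  W  L  W  L  W  L  W  L  W  L  W  L  W  L  W  L  W  L  W  L  W  L  W  L  W  L
Position 27 is L, so the second player wins.

Second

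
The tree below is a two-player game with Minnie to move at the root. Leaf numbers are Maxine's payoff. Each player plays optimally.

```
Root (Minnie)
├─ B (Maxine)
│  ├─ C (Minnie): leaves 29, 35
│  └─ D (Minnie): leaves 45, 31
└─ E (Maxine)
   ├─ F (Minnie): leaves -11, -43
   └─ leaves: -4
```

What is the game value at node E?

-4

F: min(-11, -43) = -43
E: max(-43, -4) = -4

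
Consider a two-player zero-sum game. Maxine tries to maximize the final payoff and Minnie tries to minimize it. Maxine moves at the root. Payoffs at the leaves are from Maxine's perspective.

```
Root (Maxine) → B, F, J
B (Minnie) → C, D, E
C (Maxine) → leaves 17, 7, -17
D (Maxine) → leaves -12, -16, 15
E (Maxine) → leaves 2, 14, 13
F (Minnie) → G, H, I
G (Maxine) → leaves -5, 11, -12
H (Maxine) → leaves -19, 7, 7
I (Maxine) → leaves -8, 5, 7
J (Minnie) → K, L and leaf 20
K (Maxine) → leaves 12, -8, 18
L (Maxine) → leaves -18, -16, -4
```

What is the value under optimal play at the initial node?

C (Maxine): max(17, 7, -17) = 17
D (Maxine): max(-12, -16, 15) = 15
E (Maxine): max(2, 14, 13) = 14
B (Minnie): min(17, 15, 14) = 14
G (Maxine): max(-5, 11, -12) = 11
H (Maxine): max(-19, 7, 7) = 7
I (Maxine): max(-8, 5, 7) = 7
F (Minnie): min(11, 7, 7) = 7
K (Maxine): max(12, -8, 18) = 18
L (Maxine): max(-18, -16, -4) = -4
J (Minnie): min(18, -4, 20) = -4
Root (Maxine): max(14, 7, -4) = 14

14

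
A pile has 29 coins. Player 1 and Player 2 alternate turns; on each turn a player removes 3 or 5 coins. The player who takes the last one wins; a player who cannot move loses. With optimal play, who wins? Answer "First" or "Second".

Compute winning (W) and losing (L) positions by backward induction:
i:   0  1  2  3  4  5  6  7  8  9 10 11 12 13 14 15 16 17 18 19 20 21 22 23 24 25 26 27 28 29
     L  L  L  W  W  W  W  W  L  L  L  W  W  W  W  W  L  L  L  W  W  W  W  W  L  L  L  W  W  W
Position 29 is W, so the first player wins.

First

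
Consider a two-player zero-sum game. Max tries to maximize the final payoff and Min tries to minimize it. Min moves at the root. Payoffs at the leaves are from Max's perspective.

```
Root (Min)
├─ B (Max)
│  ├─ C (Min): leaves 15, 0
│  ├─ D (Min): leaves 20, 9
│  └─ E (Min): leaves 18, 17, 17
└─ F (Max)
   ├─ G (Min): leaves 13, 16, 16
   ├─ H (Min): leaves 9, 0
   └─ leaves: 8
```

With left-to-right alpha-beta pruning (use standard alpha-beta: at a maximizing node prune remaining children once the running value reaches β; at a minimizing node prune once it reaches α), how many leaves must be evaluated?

12

C [α=-∞,β=+∞]: v=0
D [α=0,β=+∞]: v=9
E [α=9,β=+∞]: v=17
B [α=-∞,β=+∞]: v=17
G [α=-∞,β=17]: v=13
H [α=13,β=17]: v=9 after child 1 ≤ α → α-cutoff, skip 1
F [α=-∞,β=17]: v=13
Root [α=-∞,β=+∞]: v=13
Leaves evaluated: 12 of 13.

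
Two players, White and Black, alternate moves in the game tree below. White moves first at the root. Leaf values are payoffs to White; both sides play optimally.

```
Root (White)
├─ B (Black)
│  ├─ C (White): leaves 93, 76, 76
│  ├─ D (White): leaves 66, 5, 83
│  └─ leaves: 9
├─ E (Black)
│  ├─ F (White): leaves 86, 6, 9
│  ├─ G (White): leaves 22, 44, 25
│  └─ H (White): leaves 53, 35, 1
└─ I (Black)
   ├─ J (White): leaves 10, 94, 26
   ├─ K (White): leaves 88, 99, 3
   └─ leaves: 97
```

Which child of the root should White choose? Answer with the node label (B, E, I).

I

C (White): max(93, 76, 76) = 93
D (White): max(66, 5, 83) = 83
B (Black): min(93, 83, 9) = 9
F (White): max(86, 6, 9) = 86
G (White): max(22, 44, 25) = 44
H (White): max(53, 35, 1) = 53
E (Black): min(86, 44, 53) = 44
J (White): max(10, 94, 26) = 94
K (White): max(88, 99, 3) = 99
I (Black): min(94, 99, 97) = 94
Root (White): max(9, 44, 94) = 94
White picks the child with the highest value: I (value 94).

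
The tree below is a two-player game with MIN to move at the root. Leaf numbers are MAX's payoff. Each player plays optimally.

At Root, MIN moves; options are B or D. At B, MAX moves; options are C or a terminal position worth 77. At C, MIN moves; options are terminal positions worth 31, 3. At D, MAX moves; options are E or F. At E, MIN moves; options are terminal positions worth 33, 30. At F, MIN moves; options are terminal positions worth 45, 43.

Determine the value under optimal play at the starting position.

43

C (MIN): min(31, 3) = 3
B (MAX): max(3, 77) = 77
E (MIN): min(33, 30) = 30
F (MIN): min(45, 43) = 43
D (MAX): max(30, 43) = 43
Root (MIN): min(77, 43) = 43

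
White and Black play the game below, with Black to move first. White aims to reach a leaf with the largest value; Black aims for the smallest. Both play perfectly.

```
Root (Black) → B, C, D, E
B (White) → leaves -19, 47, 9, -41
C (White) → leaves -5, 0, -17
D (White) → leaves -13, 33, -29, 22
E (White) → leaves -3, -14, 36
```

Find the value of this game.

0

B (White): max(-19, 47, 9, -41) = 47
C (White): max(-5, 0, -17) = 0
D (White): max(-13, 33, -29, 22) = 33
E (White): max(-3, -14, 36) = 36
Root (Black): min(47, 0, 33, 36) = 0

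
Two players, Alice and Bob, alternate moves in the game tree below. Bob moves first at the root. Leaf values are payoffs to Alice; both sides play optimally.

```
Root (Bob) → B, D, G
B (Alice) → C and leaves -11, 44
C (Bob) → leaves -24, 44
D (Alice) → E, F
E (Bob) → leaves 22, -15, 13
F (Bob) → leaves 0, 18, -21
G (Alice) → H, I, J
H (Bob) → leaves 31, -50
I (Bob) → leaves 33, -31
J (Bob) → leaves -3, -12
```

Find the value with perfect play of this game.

C (Bob): min(-24, 44) = -24
B (Alice): max(-24, -11, 44) = 44
E (Bob): min(22, -15, 13) = -15
F (Bob): min(0, 18, -21) = -21
D (Alice): max(-15, -21) = -15
H (Bob): min(31, -50) = -50
I (Bob): min(33, -31) = -31
J (Bob): min(-3, -12) = -12
G (Alice): max(-50, -31, -12) = -12
Root (Bob): min(44, -15, -12) = -15

-15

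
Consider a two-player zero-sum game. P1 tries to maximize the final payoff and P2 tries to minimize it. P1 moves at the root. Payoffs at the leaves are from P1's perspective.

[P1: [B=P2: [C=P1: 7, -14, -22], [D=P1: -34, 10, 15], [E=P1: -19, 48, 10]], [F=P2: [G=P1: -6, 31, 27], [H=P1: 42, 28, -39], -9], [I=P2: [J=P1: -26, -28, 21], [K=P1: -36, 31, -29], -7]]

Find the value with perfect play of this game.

C (P1): max(7, -14, -22) = 7
D (P1): max(-34, 10, 15) = 15
E (P1): max(-19, 48, 10) = 48
B (P2): min(7, 15, 48) = 7
G (P1): max(-6, 31, 27) = 31
H (P1): max(42, 28, -39) = 42
F (P2): min(31, 42, -9) = -9
J (P1): max(-26, -28, 21) = 21
K (P1): max(-36, 31, -29) = 31
I (P2): min(21, 31, -7) = -7
Root (P1): max(7, -9, -7) = 7

7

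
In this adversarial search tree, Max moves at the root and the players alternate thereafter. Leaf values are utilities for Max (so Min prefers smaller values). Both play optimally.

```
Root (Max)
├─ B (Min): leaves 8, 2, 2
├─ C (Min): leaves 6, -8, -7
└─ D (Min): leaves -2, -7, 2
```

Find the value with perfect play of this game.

2

B (Min): min(8, 2, 2) = 2
C (Min): min(6, -8, -7) = -8
D (Min): min(-2, -7, 2) = -7
Root (Max): max(2, -8, -7) = 2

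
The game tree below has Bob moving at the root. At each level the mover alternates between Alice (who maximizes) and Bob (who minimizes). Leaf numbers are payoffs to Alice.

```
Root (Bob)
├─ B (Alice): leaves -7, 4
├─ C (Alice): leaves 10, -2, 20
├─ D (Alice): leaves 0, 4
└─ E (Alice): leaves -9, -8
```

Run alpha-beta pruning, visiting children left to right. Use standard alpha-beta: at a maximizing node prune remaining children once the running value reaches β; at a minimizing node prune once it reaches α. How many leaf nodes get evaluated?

7

B [α=-∞,β=+∞]: v=4
C [α=-∞,β=4]: v=10 after child 1 ≥ β → β-cutoff, skip 2
D [α=-∞,β=4]: v=4
E [α=-∞,β=4]: v=-8
Root [α=-∞,β=+∞]: v=-8
Leaves evaluated: 7 of 9.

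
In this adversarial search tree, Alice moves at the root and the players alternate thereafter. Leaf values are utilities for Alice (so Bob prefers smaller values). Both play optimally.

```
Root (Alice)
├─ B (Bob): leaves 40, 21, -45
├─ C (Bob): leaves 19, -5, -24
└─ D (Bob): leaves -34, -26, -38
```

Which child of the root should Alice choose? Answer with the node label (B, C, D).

B (Bob): min(40, 21, -45) = -45
C (Bob): min(19, -5, -24) = -24
D (Bob): min(-34, -26, -38) = -38
Root (Alice): max(-45, -24, -38) = -24
Alice picks the child with the highest value: C (value -24).

C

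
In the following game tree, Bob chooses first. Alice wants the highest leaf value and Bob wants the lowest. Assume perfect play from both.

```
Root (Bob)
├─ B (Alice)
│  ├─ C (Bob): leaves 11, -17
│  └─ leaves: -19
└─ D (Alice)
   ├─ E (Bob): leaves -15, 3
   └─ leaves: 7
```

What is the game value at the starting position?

-17

C (Bob): min(11, -17) = -17
B (Alice): max(-17, -19) = -17
E (Bob): min(-15, 3) = -15
D (Alice): max(-15, 7) = 7
Root (Bob): min(-17, 7) = -17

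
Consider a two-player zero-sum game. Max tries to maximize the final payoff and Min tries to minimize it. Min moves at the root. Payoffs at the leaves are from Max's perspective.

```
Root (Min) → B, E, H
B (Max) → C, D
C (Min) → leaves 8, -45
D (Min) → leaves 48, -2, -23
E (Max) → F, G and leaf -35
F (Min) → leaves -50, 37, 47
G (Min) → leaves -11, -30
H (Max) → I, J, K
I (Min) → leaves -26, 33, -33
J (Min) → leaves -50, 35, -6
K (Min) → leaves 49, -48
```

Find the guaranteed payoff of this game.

-33

C (Min): min(8, -45) = -45
D (Min): min(48, -2, -23) = -23
B (Max): max(-45, -23) = -23
F (Min): min(-50, 37, 47) = -50
G (Min): min(-11, -30) = -30
E (Max): max(-50, -30, -35) = -30
I (Min): min(-26, 33, -33) = -33
J (Min): min(-50, 35, -6) = -50
K (Min): min(49, -48) = -48
H (Max): max(-33, -50, -48) = -33
Root (Min): min(-23, -30, -33) = -33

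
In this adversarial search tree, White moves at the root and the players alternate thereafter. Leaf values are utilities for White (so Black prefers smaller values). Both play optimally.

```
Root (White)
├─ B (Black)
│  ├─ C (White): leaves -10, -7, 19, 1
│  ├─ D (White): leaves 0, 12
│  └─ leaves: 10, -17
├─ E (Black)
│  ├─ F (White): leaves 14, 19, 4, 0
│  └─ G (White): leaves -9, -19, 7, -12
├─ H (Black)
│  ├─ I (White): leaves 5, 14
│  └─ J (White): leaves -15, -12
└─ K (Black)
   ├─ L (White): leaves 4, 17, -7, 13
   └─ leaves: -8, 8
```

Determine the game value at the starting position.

7

C (White): max(-10, -7, 19, 1) = 19
D (White): max(0, 12) = 12
B (Black): min(19, 12, 10, -17) = -17
F (White): max(14, 19, 4, 0) = 19
G (White): max(-9, -19, 7, -12) = 7
E (Black): min(19, 7) = 7
I (White): max(5, 14) = 14
J (White): max(-15, -12) = -12
H (Black): min(14, -12) = -12
L (White): max(4, 17, -7, 13) = 17
K (Black): min(17, -8, 8) = -8
Root (White): max(-17, 7, -12, -8) = 7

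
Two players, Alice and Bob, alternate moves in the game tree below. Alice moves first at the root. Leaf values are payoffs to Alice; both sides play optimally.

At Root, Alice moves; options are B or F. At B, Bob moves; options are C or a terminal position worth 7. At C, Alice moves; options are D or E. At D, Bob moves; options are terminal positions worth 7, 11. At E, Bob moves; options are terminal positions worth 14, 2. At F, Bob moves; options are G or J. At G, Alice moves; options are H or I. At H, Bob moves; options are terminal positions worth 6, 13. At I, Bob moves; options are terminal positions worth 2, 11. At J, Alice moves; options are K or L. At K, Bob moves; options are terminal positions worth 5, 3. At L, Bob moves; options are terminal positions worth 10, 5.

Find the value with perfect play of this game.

D (Bob): min(7, 11) = 7
E (Bob): min(14, 2) = 2
C (Alice): max(7, 2) = 7
B (Bob): min(7, 7) = 7
H (Bob): min(6, 13) = 6
I (Bob): min(2, 11) = 2
G (Alice): max(6, 2) = 6
K (Bob): min(5, 3) = 3
L (Bob): min(10, 5) = 5
J (Alice): max(3, 5) = 5
F (Bob): min(6, 5) = 5
Root (Alice): max(7, 5) = 7

7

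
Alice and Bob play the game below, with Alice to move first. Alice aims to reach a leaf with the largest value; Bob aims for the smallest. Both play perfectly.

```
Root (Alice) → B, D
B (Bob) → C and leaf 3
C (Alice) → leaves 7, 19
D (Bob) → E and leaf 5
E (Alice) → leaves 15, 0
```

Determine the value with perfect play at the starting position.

5

C (Alice): max(7, 19) = 19
B (Bob): min(19, 3) = 3
E (Alice): max(15, 0) = 15
D (Bob): min(15, 5) = 5
Root (Alice): max(3, 5) = 5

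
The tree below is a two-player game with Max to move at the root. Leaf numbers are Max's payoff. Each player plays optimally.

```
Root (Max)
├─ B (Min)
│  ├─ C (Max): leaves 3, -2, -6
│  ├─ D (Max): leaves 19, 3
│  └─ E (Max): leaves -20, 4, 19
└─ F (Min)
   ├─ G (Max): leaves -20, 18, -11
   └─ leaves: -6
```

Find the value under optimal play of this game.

3

C (Max): max(3, -2, -6) = 3
D (Max): max(19, 3) = 19
E (Max): max(-20, 4, 19) = 19
B (Min): min(3, 19, 19) = 3
G (Max): max(-20, 18, -11) = 18
F (Min): min(18, -6) = -6
Root (Max): max(3, -6) = 3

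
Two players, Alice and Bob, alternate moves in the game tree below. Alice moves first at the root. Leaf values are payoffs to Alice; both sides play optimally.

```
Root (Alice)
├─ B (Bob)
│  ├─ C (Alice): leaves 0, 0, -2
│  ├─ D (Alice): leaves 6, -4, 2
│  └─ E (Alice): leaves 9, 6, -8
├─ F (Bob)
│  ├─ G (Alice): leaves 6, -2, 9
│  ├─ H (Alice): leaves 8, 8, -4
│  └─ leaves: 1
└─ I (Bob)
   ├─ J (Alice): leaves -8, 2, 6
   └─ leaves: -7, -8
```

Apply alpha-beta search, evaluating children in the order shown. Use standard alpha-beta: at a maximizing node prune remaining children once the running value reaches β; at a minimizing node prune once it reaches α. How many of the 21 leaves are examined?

C [α=-∞,β=+∞]: v=0
D [α=-∞,β=0]: v=6 after child 1 ≥ β → β-cutoff, skip 2
E [α=-∞,β=0]: v=9 after child 1 ≥ β → β-cutoff, skip 2
B [α=-∞,β=+∞]: v=0
G [α=0,β=+∞]: v=9
H [α=0,β=9]: v=8
F [α=0,β=+∞]: v=1
J [α=1,β=+∞]: v=6
I [α=1,β=+∞]: v=-7 after child 2 ≤ α → α-cutoff, skip 1
Root [α=-∞,β=+∞]: v=1
Leaves evaluated: 16 of 21.

16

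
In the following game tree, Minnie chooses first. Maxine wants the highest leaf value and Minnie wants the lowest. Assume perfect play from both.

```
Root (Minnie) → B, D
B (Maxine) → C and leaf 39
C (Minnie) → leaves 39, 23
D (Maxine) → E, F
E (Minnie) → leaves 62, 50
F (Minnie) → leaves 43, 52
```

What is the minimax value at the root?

C (Minnie): min(39, 23) = 23
B (Maxine): max(23, 39) = 39
E (Minnie): min(62, 50) = 50
F (Minnie): min(43, 52) = 43
D (Maxine): max(50, 43) = 50
Root (Minnie): min(39, 50) = 39

39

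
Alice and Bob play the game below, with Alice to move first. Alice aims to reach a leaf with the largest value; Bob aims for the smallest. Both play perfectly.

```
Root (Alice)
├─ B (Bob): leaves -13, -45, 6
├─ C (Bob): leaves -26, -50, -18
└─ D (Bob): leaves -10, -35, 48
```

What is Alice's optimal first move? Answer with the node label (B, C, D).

D

B (Bob): min(-13, -45, 6) = -45
C (Bob): min(-26, -50, -18) = -50
D (Bob): min(-10, -35, 48) = -35
Root (Alice): max(-45, -50, -35) = -35
Alice picks the child with the highest value: D (value -35).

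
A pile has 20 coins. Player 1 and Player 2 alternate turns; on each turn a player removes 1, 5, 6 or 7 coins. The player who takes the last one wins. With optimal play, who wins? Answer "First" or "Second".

First

Positions where the player to move wins (W) vs loses (L):
i:   0  1  2  3  4  5  6  7  8  9 10 11 12 13 14 15 16 17 18 19 20
     L  W  L  W  L  W  W  W  W  W  W  W  L  W  L  W  L  W  W  W  W
Position 20 is W, so the first player wins.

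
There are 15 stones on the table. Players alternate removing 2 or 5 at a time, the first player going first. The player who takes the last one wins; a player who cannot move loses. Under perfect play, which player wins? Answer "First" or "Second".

Second

Positions where the player to move wins (W) vs loses (L):
i:   0  1  2  3  4  5  6  7  8  9 10 11 12 13 14 15
     L  L  W  W  L  W  W  L  L  W  W  L  W  W  L  L
Position 15 is L, so the second player wins.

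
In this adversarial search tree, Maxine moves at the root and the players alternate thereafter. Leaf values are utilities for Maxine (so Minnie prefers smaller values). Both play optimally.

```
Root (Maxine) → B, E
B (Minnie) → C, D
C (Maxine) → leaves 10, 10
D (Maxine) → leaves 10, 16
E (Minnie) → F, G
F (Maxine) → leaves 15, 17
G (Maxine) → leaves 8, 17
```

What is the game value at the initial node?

17

C (Maxine): max(10, 10) = 10
D (Maxine): max(10, 16) = 16
B (Minnie): min(10, 16) = 10
F (Maxine): max(15, 17) = 17
G (Maxine): max(8, 17) = 17
E (Minnie): min(17, 17) = 17
Root (Maxine): max(10, 17) = 17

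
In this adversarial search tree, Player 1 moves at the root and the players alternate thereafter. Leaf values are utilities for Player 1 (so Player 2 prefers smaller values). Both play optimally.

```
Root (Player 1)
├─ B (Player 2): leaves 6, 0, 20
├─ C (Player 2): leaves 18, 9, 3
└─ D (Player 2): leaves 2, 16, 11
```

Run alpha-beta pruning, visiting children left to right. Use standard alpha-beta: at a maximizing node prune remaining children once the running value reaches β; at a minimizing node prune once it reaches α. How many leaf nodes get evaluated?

B [α=-∞,β=+∞]: v=0
C [α=0,β=+∞]: v=3
D [α=3,β=+∞]: v=2 after child 1 ≤ α → α-cutoff, skip 2
Root [α=-∞,β=+∞]: v=3
Leaves evaluated: 7 of 9.

7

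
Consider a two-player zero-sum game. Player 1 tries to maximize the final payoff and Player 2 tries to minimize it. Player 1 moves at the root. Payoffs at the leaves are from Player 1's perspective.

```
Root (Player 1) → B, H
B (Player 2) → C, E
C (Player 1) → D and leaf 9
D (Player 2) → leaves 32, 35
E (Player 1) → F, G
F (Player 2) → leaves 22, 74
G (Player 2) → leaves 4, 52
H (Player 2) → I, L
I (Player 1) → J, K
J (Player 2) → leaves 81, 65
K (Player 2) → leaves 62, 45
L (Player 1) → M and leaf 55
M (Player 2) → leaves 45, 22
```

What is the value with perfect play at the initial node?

55

D (Player 2): min(32, 35) = 32
C (Player 1): max(32, 9) = 32
F (Player 2): min(22, 74) = 22
G (Player 2): min(4, 52) = 4
E (Player 1): max(22, 4) = 22
B (Player 2): min(32, 22) = 22
J (Player 2): min(81, 65) = 65
K (Player 2): min(62, 45) = 45
I (Player 1): max(65, 45) = 65
M (Player 2): min(45, 22) = 22
L (Player 1): max(22, 55) = 55
H (Player 2): min(65, 55) = 55
Root (Player 1): max(22, 55) = 55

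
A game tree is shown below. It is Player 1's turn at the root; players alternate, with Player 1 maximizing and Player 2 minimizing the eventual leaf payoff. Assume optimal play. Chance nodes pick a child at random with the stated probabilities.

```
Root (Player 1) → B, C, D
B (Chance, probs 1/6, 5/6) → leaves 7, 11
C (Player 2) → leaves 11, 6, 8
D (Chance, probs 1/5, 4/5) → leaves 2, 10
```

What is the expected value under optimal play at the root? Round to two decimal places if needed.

10.33

B (Chance): 1/6·7 + 5/6·11 = 10.33
C (Player 2): min(11, 6, 8) = 6
D (Chance): 1/5·2 + 4/5·10 = 8.4
Root (Player 1): max(10.33, 6, 8.4) = 10.33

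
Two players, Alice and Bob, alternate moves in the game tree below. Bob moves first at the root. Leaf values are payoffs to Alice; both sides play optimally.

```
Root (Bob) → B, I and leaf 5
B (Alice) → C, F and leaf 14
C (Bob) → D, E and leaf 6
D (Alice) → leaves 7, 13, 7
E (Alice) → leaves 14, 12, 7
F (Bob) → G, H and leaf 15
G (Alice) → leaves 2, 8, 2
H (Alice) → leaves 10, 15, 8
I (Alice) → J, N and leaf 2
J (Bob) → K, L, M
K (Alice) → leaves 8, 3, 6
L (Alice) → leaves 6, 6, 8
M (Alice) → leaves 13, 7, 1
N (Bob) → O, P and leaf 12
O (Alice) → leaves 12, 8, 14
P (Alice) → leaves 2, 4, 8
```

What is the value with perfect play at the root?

5

D (Alice): max(7, 13, 7) = 13
E (Alice): max(14, 12, 7) = 14
C (Bob): min(13, 14, 6) = 6
G (Alice): max(2, 8, 2) = 8
H (Alice): max(10, 15, 8) = 15
F (Bob): min(8, 15, 15) = 8
B (Alice): max(6, 8, 14) = 14
K (Alice): max(8, 3, 6) = 8
L (Alice): max(6, 6, 8) = 8
M (Alice): max(13, 7, 1) = 13
J (Bob): min(8, 8, 13) = 8
O (Alice): max(12, 8, 14) = 14
P (Alice): max(2, 4, 8) = 8
N (Bob): min(14, 8, 12) = 8
I (Alice): max(8, 8, 2) = 8
Root (Bob): min(14, 8, 5) = 5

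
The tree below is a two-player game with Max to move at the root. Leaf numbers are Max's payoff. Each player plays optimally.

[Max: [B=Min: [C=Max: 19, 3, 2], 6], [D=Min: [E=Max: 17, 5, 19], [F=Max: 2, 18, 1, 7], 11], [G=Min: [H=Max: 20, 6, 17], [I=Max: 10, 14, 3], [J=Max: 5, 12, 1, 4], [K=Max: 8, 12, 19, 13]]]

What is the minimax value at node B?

C: max(19, 3, 2) = 19
B: min(19, 6) = 6

6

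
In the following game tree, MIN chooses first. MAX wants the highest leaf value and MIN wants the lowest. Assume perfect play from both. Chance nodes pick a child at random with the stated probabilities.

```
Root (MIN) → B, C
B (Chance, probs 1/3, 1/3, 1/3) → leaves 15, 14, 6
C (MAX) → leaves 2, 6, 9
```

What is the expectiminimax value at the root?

9

B (Chance): 1/3·15 + 1/3·14 + 1/3·6 = 11.67
C (MAX): max(2, 6, 9) = 9
Root (MIN): min(11.67, 9) = 9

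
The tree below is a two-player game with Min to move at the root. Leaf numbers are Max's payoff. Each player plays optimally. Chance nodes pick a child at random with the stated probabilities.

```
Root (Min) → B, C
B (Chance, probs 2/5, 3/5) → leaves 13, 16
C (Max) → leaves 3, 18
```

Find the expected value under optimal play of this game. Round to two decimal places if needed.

14.8

B (Chance): 2/5·13 + 3/5·16 = 14.8
C (Max): max(3, 18) = 18
Root (Min): min(14.8, 18) = 14.8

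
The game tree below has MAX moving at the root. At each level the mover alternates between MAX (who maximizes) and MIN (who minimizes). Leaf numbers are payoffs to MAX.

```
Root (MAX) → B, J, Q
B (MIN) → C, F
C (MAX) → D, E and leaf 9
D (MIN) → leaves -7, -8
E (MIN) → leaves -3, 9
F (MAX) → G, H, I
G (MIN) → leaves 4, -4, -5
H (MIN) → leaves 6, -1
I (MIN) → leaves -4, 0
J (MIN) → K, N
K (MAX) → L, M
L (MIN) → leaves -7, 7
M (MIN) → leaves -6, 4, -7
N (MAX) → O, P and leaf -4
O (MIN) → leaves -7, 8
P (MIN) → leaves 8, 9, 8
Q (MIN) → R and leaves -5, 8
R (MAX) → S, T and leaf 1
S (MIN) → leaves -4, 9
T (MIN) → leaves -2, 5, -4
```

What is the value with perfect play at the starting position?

D (MIN): min(-7, -8) = -8
E (MIN): min(-3, 9) = -3
C (MAX): max(-8, -3, 9) = 9
G (MIN): min(4, -4, -5) = -5
H (MIN): min(6, -1) = -1
I (MIN): min(-4, 0) = -4
F (MAX): max(-5, -1, -4) = -1
B (MIN): min(9, -1) = -1
L (MIN): min(-7, 7) = -7
M (MIN): min(-6, 4, -7) = -7
K (MAX): max(-7, -7) = -7
O (MIN): min(-7, 8) = -7
P (MIN): min(8, 9, 8) = 8
N (MAX): max(-7, 8, -4) = 8
J (MIN): min(-7, 8) = -7
S (MIN): min(-4, 9) = -4
T (MIN): min(-2, 5, -4) = -4
R (MAX): max(-4, -4, 1) = 1
Q (MIN): min(1, -5, 8) = -5
Root (MAX): max(-1, -7, -5) = -1

-1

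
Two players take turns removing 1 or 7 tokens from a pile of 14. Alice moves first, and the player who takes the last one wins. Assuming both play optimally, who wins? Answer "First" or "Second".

Mark each pile size as W (mover wins) or L (mover loses):
i:   0  1  2  3  4  5  6  7  8  9 10 11 12 13 14
     L  W  L  W  L  W  L  W  L  W  L  W  L  W  L
Position 14 is L, so the second player wins.

Second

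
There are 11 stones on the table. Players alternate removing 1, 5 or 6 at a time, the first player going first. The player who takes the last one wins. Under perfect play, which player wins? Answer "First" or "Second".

Second

Compute winning (W) and losing (L) positions by backward induction:
i:   0  1  2  3  4  5  6  7  8  9 10 11
     L  W  L  W  L  W  W  W  W  W  W  L
Position 11 is L, so the second player wins.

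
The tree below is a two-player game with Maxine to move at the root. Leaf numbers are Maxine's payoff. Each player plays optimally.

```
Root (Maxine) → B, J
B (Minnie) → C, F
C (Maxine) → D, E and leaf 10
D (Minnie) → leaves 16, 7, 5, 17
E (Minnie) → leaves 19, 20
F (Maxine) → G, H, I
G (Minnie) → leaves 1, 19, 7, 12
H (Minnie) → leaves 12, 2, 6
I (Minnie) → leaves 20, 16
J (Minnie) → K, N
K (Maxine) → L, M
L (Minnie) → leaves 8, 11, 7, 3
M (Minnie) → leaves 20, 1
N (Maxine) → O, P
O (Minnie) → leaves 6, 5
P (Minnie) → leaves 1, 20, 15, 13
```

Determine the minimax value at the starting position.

D (Minnie): min(16, 7, 5, 17) = 5
E (Minnie): min(19, 20) = 19
C (Maxine): max(5, 19, 10) = 19
G (Minnie): min(1, 19, 7, 12) = 1
H (Minnie): min(12, 2, 6) = 2
I (Minnie): min(20, 16) = 16
F (Maxine): max(1, 2, 16) = 16
B (Minnie): min(19, 16) = 16
L (Minnie): min(8, 11, 7, 3) = 3
M (Minnie): min(20, 1) = 1
K (Maxine): max(3, 1) = 3
O (Minnie): min(6, 5) = 5
P (Minnie): min(1, 20, 15, 13) = 1
N (Maxine): max(5, 1) = 5
J (Minnie): min(3, 5) = 3
Root (Maxine): max(16, 3) = 16

16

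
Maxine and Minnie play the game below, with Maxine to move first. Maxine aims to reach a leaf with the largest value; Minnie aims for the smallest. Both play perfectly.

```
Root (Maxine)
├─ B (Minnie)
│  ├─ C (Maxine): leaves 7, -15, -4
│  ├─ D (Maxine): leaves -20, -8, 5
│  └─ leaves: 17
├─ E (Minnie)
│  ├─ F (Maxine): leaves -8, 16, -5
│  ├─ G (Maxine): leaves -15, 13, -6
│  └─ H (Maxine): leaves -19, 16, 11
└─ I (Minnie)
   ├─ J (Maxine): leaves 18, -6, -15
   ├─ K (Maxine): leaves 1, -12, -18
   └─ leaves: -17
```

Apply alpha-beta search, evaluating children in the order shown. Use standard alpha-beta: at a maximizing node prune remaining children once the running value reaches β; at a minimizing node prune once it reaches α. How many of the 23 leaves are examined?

21

C [α=-∞,β=+∞]: v=7
D [α=-∞,β=7]: v=5
B [α=-∞,β=+∞]: v=5
F [α=5,β=+∞]: v=16
G [α=5,β=16]: v=13
H [α=5,β=13]: v=16 after child 2 ≥ β → β-cutoff, skip 1
E [α=5,β=+∞]: v=13
J [α=13,β=+∞]: v=18
K [α=13,β=18]: v=1
I [α=13,β=+∞]: v=1 after child 2 ≤ α → α-cutoff, skip 1
Root [α=-∞,β=+∞]: v=13
Leaves evaluated: 21 of 23.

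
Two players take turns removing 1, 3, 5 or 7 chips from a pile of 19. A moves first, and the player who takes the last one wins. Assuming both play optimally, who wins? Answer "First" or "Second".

Mark each pile size as W (mover wins) or L (mover loses):
i:   0  1  2  3  4  5  6  7  8  9 10 11 12 13 14 15 16 17 18 19
     L  W  L  W  L  W  L  W  L  W  L  W  L  W  L  W  L  W  L  W
Position 19 is W, so the first player wins.

First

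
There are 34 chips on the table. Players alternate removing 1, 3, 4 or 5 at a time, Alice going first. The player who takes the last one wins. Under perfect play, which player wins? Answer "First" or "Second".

i:   0  1  2  3  4  5  6  7  8  9 10 11 12 13 14 15 16 17 18 19 20 21 22 23 24 25 26 27 28 29 30 31 32 33 34
     L  W  L  W  W  W  W  W  L  W  L  W  W  W  W  W  L  W  L  W  W  W  W  W  L  W  L  W  W  W  W  W  L  W  L
Position 34 is L, so the second player wins.

Second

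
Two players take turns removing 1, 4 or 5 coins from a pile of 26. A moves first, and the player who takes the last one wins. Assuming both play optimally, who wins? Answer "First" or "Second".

Positions where the player to move wins (W) vs loses (L):
i:   0  1  2  3  4  5  6  7  8  9 10 11 12 13 14 15 16 17 18 19 20 21 22 23 24 25 26
     L  W  L  W  W  W  W  W  L  W  L  W  W  W  W  W  L  W  L  W  W  W  W  W  L  W  L
Position 26 is L, so the second player wins.

Second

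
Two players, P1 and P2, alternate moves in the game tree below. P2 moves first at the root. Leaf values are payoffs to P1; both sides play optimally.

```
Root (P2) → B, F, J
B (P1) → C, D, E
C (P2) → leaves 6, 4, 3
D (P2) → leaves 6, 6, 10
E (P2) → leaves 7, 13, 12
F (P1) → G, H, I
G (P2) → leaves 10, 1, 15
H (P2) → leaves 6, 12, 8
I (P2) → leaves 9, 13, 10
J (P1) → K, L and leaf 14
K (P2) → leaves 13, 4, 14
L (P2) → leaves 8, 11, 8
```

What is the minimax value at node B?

7

C: min(6, 4, 3) = 3
D: min(6, 6, 10) = 6
E: min(7, 13, 12) = 7
B: max(3, 6, 7) = 7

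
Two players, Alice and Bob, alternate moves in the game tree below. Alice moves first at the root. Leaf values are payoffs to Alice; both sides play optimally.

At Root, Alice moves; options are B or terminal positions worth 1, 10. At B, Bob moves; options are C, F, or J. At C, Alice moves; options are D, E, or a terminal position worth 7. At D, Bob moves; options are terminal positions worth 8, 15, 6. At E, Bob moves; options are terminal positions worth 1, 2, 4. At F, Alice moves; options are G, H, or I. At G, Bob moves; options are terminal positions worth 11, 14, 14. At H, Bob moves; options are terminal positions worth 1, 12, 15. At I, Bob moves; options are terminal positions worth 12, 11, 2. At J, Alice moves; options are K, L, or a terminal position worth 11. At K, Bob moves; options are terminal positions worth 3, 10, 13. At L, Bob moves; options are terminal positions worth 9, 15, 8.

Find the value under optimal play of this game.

10

D (Bob): min(8, 15, 6) = 6
E (Bob): min(1, 2, 4) = 1
C (Alice): max(6, 1, 7) = 7
G (Bob): min(11, 14, 14) = 11
H (Bob): min(1, 12, 15) = 1
I (Bob): min(12, 11, 2) = 2
F (Alice): max(11, 1, 2) = 11
K (Bob): min(3, 10, 13) = 3
L (Bob): min(9, 15, 8) = 8
J (Alice): max(3, 8, 11) = 11
B (Bob): min(7, 11, 11) = 7
Root (Alice): max(7, 1, 10) = 10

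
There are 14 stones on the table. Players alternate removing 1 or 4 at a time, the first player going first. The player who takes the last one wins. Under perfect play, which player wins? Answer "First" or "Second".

First

W/L table (W = player to move can force a win):
i:   0  1  2  3  4  5  6  7  8  9 10 11 12 13 14
     L  W  L  W  W  L  W  L  W  W  L  W  L  W  W
Position 14 is W, so the first player wins.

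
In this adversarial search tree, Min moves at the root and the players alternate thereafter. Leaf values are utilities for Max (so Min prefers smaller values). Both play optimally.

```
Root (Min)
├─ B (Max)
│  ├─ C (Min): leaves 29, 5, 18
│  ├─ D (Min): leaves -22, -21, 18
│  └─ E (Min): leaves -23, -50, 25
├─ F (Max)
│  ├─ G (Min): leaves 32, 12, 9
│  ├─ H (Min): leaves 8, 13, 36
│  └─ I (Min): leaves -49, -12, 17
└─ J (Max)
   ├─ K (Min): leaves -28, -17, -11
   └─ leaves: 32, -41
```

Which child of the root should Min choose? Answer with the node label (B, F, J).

B

C (Min): min(29, 5, 18) = 5
D (Min): min(-22, -21, 18) = -22
E (Min): min(-23, -50, 25) = -50
B (Max): max(5, -22, -50) = 5
G (Min): min(32, 12, 9) = 9
H (Min): min(8, 13, 36) = 8
I (Min): min(-49, -12, 17) = -49
F (Max): max(9, 8, -49) = 9
K (Min): min(-28, -17, -11) = -28
J (Max): max(-28, 32, -41) = 32
Root (Min): min(5, 9, 32) = 5
Min picks the child with the lowest value: B (value 5).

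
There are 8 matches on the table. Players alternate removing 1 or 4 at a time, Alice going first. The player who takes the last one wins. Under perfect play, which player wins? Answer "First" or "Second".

Positions where the player to move wins (W) vs loses (L):
i:   0  1  2  3  4  5  6  7  8
     L  W  L  W  W  L  W  L  W
Position 8 is W, so the first player wins.

First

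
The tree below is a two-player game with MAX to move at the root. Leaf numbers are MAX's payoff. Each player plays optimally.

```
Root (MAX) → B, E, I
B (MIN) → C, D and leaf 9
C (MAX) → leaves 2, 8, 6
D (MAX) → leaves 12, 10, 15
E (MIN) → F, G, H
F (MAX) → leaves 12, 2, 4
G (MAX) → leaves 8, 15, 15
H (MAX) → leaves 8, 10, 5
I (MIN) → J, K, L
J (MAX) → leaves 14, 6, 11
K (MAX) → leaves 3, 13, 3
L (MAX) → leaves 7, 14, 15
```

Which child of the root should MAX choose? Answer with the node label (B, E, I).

I

C (MAX): max(2, 8, 6) = 8
D (MAX): max(12, 10, 15) = 15
B (MIN): min(8, 15, 9) = 8
F (MAX): max(12, 2, 4) = 12
G (MAX): max(8, 15, 15) = 15
H (MAX): max(8, 10, 5) = 10
E (MIN): min(12, 15, 10) = 10
J (MAX): max(14, 6, 11) = 14
K (MAX): max(3, 13, 3) = 13
L (MAX): max(7, 14, 15) = 15
I (MIN): min(14, 13, 15) = 13
Root (MAX): max(8, 10, 13) = 13
MAX picks the child with the highest value: I (value 13).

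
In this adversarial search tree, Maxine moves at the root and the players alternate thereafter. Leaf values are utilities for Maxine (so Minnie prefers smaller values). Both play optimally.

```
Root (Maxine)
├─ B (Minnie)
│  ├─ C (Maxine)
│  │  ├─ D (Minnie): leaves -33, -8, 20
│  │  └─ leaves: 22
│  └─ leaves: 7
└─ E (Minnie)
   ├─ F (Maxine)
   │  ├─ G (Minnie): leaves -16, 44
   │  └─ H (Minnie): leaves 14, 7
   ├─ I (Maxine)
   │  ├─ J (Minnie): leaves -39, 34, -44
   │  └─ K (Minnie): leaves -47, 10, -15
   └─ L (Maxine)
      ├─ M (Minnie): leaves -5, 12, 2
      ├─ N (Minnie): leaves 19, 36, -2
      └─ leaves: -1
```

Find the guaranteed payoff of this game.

7

D (Minnie): min(-33, -8, 20) = -33
C (Maxine): max(-33, 22) = 22
B (Minnie): min(22, 7) = 7
G (Minnie): min(-16, 44) = -16
H (Minnie): min(14, 7) = 7
F (Maxine): max(-16, 7) = 7
J (Minnie): min(-39, 34, -44) = -44
K (Minnie): min(-47, 10, -15) = -47
I (Maxine): max(-44, -47) = -44
M (Minnie): min(-5, 12, 2) = -5
N (Minnie): min(19, 36, -2) = -2
L (Maxine): max(-5, -2, -1) = -1
E (Minnie): min(7, -44, -1) = -44
Root (Maxine): max(7, -44) = 7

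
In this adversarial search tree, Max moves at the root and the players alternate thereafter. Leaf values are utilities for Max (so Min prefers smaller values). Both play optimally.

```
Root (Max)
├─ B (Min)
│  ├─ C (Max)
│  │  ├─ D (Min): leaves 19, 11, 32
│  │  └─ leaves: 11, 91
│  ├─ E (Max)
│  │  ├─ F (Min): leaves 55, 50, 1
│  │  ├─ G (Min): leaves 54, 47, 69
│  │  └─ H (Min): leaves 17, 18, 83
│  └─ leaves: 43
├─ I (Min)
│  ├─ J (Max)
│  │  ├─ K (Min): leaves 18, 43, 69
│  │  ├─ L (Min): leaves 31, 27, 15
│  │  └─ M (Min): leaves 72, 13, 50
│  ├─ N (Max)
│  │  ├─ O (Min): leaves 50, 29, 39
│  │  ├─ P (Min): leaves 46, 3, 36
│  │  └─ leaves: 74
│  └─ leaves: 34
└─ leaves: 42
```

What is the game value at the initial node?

43

D (Min): min(19, 11, 32) = 11
C (Max): max(11, 11, 91) = 91
F (Min): min(55, 50, 1) = 1
G (Min): min(54, 47, 69) = 47
H (Min): min(17, 18, 83) = 17
E (Max): max(1, 47, 17) = 47
B (Min): min(91, 47, 43) = 43
K (Min): min(18, 43, 69) = 18
L (Min): min(31, 27, 15) = 15
M (Min): min(72, 13, 50) = 13
J (Max): max(18, 15, 13) = 18
O (Min): min(50, 29, 39) = 29
P (Min): min(46, 3, 36) = 3
N (Max): max(29, 3, 74) = 74
I (Min): min(18, 74, 34) = 18
Root (Max): max(43, 18, 42) = 43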